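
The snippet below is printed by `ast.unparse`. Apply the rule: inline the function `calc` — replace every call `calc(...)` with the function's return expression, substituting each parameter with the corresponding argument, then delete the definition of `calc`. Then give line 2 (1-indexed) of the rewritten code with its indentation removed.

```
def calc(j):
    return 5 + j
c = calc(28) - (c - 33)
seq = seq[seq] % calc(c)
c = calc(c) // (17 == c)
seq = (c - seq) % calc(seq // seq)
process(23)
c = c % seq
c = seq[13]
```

seq = seq[seq] % (5 + c)

Transformed code:
c = 5 + 28 - (c - 33)
seq = seq[seq] % (5 + c)
c = (5 + c) // (17 == c)
seq = (c - seq) % (5 + seq // seq)
process(23)
c = c % seq
c = seq[13]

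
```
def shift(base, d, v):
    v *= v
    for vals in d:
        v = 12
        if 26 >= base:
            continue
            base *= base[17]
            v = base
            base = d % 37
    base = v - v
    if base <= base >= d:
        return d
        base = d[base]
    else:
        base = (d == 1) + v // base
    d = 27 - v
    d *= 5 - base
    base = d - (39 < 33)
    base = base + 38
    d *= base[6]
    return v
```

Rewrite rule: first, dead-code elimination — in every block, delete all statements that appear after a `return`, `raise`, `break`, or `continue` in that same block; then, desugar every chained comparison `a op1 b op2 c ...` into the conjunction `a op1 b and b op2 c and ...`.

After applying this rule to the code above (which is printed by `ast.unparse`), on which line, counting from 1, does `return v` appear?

Transformed code:
def shift(base, d, v):
    v *= v
    for vals in d:
        v = 12
        if 26 >= base:
            continue
    base = v - v
    if base <= base and base >= d:
        return d
    else:
        base = (d == 1) + v // base
    d = 27 - v
    d *= 5 - base
    base = d - (39 < 33)
    base = base + 38
    d *= base[6]
    return v

17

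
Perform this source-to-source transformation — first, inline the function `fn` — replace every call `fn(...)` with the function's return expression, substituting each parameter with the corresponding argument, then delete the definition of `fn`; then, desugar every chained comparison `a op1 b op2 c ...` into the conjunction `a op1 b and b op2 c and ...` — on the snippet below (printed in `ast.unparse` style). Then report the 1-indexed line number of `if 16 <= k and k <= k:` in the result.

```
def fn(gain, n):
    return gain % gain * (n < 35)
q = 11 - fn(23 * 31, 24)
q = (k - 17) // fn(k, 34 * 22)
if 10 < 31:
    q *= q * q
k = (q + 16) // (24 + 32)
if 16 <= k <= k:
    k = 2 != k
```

Transformed code:
q = 11 - 23 * 31 % (23 * 31) * (24 < 35)
q = (k - 17) // (k % k * (34 * 22 < 35))
if 10 < 31:
    q *= q * q
k = (q + 16) // (24 + 32)
if 16 <= k and k <= k:
    k = 2 != k

6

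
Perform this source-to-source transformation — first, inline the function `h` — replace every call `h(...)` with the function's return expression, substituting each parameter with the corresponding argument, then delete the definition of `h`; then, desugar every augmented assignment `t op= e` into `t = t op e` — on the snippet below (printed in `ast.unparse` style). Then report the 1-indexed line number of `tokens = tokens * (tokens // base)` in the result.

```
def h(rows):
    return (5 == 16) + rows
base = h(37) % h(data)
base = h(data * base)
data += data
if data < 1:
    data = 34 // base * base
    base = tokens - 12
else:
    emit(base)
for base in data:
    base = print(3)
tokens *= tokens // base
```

11

Transformed code:
base = ((5 == 16) + 37) % ((5 == 16) + data)
base = (5 == 16) + data * base
data = data + data
if data < 1:
    data = 34 // base * base
    base = tokens - 12
else:
    emit(base)
for base in data:
    base = print(3)
tokens = tokens * (tokens // base)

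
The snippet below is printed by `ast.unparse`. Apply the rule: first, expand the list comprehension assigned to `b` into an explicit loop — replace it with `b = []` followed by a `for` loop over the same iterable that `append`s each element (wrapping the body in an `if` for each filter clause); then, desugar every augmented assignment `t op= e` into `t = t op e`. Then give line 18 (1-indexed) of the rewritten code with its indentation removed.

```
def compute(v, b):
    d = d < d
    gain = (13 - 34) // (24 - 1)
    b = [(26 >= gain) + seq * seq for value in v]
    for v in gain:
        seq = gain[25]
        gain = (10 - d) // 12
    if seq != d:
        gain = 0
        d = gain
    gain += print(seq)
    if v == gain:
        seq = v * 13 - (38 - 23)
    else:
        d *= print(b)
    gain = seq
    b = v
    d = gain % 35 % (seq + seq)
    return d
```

Transformed code:
def compute(v, b):
    d = d < d
    gain = (13 - 34) // (24 - 1)
    b = []
    for value in v:
        b.append((26 >= gain) + seq * seq)
    for v in gain:
        seq = gain[25]
        gain = (10 - d) // 12
    if seq != d:
        gain = 0
        d = gain
    gain = gain + print(seq)
    if v == gain:
        seq = v * 13 - (38 - 23)
    else:
        d = d * print(b)
    gain = seq
    b = v
    d = gain % 35 % (seq + seq)
    return d

gain = seq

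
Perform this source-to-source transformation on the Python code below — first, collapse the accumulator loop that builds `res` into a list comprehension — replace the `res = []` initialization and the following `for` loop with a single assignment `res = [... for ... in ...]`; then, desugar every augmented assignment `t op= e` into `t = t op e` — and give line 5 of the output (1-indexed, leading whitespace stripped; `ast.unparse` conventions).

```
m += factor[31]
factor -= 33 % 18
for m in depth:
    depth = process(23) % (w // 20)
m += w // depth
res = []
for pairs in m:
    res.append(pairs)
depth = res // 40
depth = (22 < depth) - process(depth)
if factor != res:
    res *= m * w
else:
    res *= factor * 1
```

m = m + w // depth

Transformed code:
m = m + factor[31]
factor = factor - 33 % 18
for m in depth:
    depth = process(23) % (w // 20)
m = m + w // depth
res = [pairs for pairs in m]
depth = res // 40
depth = (22 < depth) - process(depth)
if factor != res:
    res = res * (m * w)
else:
    res = res * (factor * 1)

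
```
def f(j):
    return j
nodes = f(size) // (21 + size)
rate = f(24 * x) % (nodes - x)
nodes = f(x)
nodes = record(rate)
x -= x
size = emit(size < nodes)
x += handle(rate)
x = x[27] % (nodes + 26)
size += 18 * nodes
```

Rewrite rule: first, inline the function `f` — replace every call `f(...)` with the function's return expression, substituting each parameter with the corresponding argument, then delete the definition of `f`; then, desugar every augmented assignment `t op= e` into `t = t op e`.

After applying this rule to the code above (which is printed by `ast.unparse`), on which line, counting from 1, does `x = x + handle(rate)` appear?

7

Transformed code:
nodes = size // (21 + size)
rate = 24 * x % (nodes - x)
nodes = x
nodes = record(rate)
x = x - x
size = emit(size < nodes)
x = x + handle(rate)
x = x[27] % (nodes + 26)
size = size + 18 * nodes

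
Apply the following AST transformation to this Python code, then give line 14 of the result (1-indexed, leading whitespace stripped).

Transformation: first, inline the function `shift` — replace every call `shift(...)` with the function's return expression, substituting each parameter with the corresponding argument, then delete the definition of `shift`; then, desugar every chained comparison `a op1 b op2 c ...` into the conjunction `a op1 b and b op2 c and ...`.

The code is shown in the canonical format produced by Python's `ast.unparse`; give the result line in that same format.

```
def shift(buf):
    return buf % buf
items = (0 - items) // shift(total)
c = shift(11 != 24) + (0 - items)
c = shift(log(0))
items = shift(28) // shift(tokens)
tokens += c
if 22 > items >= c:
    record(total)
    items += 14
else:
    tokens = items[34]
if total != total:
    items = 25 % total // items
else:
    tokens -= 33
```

tokens -= 33

Transformed code:
items = (0 - items) // (total % total)
c = (11 != 24) % (11 != 24) + (0 - items)
c = log(0) % log(0)
items = 28 % 28 // (tokens % tokens)
tokens += c
if 22 > items and items >= c:
    record(total)
    items += 14
else:
    tokens = items[34]
if total != total:
    items = 25 % total // items
else:
    tokens -= 33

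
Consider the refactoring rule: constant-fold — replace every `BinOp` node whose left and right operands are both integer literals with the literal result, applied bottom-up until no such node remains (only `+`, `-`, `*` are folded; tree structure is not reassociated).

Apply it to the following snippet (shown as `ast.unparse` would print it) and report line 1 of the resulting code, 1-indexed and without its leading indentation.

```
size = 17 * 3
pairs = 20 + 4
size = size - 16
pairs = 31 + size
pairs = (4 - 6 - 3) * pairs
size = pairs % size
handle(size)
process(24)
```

Transformed code:
size = 51
pairs = 24
size = size - 16
pairs = 31 + size
pairs = -5 * pairs
size = pairs % size
handle(size)
process(24)

size = 51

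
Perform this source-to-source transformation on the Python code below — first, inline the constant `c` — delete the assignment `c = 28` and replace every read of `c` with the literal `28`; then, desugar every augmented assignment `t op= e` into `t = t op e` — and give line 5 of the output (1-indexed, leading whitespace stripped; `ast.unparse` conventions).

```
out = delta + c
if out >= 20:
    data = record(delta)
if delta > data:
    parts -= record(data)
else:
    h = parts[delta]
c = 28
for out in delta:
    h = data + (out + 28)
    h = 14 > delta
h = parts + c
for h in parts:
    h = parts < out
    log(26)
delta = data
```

parts = parts - record(data)

Transformed code:
out = delta + 28
if out >= 20:
    data = record(delta)
if delta > data:
    parts = parts - record(data)
else:
    h = parts[delta]
for out in delta:
    h = data + (out + 28)
    h = 14 > delta
h = parts + 28
for h in parts:
    h = parts < out
    log(26)
delta = data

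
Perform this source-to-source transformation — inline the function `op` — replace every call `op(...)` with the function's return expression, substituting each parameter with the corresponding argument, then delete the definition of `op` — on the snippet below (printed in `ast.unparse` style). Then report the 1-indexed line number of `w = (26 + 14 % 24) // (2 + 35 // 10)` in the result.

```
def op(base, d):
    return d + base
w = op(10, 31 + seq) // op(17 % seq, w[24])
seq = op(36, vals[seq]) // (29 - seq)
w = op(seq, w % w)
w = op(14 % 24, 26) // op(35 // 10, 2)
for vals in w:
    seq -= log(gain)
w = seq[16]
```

4

Transformed code:
w = (31 + seq + 10) // (w[24] + 17 % seq)
seq = (vals[seq] + 36) // (29 - seq)
w = w % w + seq
w = (26 + 14 % 24) // (2 + 35 // 10)
for vals in w:
    seq -= log(gain)
w = seq[16]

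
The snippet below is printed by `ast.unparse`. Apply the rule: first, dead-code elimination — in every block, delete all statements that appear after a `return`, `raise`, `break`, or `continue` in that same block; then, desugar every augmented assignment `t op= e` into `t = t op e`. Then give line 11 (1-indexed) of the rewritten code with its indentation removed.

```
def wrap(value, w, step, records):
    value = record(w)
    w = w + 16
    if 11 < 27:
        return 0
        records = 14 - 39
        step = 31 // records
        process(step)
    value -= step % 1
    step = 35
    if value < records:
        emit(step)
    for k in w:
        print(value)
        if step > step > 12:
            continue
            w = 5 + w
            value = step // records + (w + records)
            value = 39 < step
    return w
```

Transformed code:
def wrap(value, w, step, records):
    value = record(w)
    w = w + 16
    if 11 < 27:
        return 0
    value = value - step % 1
    step = 35
    if value < records:
        emit(step)
    for k in w:
        print(value)
        if step > step > 12:
            continue
    return w

print(value)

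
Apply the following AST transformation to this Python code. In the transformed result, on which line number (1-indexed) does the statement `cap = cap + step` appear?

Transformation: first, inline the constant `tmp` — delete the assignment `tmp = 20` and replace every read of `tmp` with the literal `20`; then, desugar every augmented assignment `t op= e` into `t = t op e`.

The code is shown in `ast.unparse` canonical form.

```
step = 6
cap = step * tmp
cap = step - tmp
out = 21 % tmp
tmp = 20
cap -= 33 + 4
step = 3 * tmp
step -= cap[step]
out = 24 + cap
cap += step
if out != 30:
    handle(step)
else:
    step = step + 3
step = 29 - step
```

Transformed code:
step = 6
cap = step * 20
cap = step - 20
out = 21 % 20
cap = cap - (33 + 4)
step = 3 * 20
step = step - cap[step]
out = 24 + cap
cap = cap + step
if out != 30:
    handle(step)
else:
    step = step + 3
step = 29 - step

9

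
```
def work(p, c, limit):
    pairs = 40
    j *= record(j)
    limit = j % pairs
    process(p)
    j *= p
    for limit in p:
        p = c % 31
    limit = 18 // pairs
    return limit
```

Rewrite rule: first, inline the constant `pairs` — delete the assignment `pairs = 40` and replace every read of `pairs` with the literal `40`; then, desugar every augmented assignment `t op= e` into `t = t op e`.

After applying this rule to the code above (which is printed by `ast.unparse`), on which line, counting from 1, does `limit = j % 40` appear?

3

Transformed code:
def work(p, c, limit):
    j = j * record(j)
    limit = j % 40
    process(p)
    j = j * p
    for limit in p:
        p = c % 31
    limit = 18 // 40
    return limit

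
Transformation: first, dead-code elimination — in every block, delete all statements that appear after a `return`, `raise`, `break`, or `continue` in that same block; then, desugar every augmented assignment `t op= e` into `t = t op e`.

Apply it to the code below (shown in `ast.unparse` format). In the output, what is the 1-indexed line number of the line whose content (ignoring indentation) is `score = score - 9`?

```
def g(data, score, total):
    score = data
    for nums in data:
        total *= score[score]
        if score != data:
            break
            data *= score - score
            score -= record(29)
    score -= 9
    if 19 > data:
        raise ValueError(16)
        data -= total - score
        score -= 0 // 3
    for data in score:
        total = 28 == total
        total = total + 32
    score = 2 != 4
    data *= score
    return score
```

Transformed code:
def g(data, score, total):
    score = data
    for nums in data:
        total = total * score[score]
        if score != data:
            break
    score = score - 9
    if 19 > data:
        raise ValueError(16)
    for data in score:
        total = 28 == total
        total = total + 32
    score = 2 != 4
    data = data * score
    return score

7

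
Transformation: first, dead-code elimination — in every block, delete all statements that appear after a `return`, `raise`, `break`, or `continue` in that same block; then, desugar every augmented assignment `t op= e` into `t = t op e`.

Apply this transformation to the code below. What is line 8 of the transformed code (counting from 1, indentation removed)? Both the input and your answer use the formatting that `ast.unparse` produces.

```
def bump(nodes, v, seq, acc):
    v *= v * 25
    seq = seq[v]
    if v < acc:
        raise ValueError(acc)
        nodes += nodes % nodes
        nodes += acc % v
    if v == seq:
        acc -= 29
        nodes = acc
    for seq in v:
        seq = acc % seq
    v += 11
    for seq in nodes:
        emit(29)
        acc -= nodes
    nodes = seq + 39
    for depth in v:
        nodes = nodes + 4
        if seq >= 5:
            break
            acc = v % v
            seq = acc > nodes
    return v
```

Transformed code:
def bump(nodes, v, seq, acc):
    v = v * (v * 25)
    seq = seq[v]
    if v < acc:
        raise ValueError(acc)
    if v == seq:
        acc = acc - 29
        nodes = acc
    for seq in v:
        seq = acc % seq
    v = v + 11
    for seq in nodes:
        emit(29)
        acc = acc - nodes
    nodes = seq + 39
    for depth in v:
        nodes = nodes + 4
        if seq >= 5:
            break
    return v

nodes = acc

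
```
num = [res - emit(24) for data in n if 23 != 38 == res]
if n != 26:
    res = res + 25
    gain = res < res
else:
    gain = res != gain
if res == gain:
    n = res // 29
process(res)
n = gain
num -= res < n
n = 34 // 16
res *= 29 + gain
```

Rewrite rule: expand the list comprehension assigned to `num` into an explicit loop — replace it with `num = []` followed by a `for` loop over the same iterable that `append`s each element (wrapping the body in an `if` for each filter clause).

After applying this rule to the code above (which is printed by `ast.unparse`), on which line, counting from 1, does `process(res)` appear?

12

Transformed code:
num = []
for data in n:
    if 23 != 38 == res:
        num.append(res - emit(24))
if n != 26:
    res = res + 25
    gain = res < res
else:
    gain = res != gain
if res == gain:
    n = res // 29
process(res)
n = gain
num -= res < n
n = 34 // 16
res *= 29 + gain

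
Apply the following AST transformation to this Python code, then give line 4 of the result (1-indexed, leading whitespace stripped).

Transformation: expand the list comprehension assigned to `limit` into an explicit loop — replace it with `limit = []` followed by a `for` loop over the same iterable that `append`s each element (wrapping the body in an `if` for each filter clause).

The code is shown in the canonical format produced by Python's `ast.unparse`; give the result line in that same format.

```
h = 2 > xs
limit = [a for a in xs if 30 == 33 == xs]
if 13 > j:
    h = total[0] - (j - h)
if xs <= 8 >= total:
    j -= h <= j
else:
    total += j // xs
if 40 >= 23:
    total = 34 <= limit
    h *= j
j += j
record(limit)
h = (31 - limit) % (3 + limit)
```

if 30 == 33 == xs:

Transformed code:
h = 2 > xs
limit = []
for a in xs:
    if 30 == 33 == xs:
        limit.append(a)
if 13 > j:
    h = total[0] - (j - h)
if xs <= 8 >= total:
    j -= h <= j
else:
    total += j // xs
if 40 >= 23:
    total = 34 <= limit
    h *= j
j += j
record(limit)
h = (31 - limit) % (3 + limit)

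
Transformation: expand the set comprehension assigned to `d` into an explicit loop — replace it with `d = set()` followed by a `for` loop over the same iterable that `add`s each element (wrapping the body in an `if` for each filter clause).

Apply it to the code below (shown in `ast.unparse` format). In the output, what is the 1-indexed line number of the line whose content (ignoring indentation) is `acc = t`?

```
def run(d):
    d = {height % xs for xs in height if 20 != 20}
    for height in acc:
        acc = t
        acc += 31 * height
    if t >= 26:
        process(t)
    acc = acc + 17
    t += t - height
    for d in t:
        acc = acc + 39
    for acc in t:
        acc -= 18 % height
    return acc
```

7

Transformed code:
def run(d):
    d = set()
    for xs in height:
        if 20 != 20:
            d.add(height % xs)
    for height in acc:
        acc = t
        acc += 31 * height
    if t >= 26:
        process(t)
    acc = acc + 17
    t += t - height
    for d in t:
        acc = acc + 39
    for acc in t:
        acc -= 18 % height
    return acc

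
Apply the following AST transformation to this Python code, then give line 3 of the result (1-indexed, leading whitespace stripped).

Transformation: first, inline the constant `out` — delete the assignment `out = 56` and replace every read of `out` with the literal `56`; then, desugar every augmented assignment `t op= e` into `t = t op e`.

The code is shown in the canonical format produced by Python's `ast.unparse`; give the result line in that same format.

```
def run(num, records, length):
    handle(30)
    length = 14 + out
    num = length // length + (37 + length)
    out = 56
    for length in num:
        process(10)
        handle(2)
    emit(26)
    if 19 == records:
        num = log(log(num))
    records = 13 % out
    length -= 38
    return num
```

Transformed code:
def run(num, records, length):
    handle(30)
    length = 14 + 56
    num = length // length + (37 + length)
    for length in num:
        process(10)
        handle(2)
    emit(26)
    if 19 == records:
        num = log(log(num))
    records = 13 % 56
    length = length - 38
    return num

length = 14 + 56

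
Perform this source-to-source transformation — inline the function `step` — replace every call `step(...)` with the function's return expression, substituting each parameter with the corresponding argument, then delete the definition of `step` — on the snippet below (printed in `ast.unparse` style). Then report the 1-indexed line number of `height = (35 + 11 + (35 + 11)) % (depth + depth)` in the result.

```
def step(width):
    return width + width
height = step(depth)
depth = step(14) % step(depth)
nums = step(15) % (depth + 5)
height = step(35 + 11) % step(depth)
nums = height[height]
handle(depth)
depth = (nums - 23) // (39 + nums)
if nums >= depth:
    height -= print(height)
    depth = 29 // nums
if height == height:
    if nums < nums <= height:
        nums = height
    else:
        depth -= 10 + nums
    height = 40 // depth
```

Transformed code:
height = depth + depth
depth = (14 + 14) % (depth + depth)
nums = (15 + 15) % (depth + 5)
height = (35 + 11 + (35 + 11)) % (depth + depth)
nums = height[height]
handle(depth)
depth = (nums - 23) // (39 + nums)
if nums >= depth:
    height -= print(height)
    depth = 29 // nums
if height == height:
    if nums < nums <= height:
        nums = height
    else:
        depth -= 10 + nums
    height = 40 // depth

4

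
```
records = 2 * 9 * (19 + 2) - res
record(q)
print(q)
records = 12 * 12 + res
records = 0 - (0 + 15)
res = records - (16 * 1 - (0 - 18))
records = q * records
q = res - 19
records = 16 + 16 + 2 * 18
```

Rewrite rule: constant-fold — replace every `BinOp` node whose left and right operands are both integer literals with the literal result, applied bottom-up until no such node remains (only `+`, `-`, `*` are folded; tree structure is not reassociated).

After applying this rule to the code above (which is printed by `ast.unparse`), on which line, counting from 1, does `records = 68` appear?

Transformed code:
records = 378 - res
record(q)
print(q)
records = 144 + res
records = -15
res = records - 34
records = q * records
q = res - 19
records = 68

9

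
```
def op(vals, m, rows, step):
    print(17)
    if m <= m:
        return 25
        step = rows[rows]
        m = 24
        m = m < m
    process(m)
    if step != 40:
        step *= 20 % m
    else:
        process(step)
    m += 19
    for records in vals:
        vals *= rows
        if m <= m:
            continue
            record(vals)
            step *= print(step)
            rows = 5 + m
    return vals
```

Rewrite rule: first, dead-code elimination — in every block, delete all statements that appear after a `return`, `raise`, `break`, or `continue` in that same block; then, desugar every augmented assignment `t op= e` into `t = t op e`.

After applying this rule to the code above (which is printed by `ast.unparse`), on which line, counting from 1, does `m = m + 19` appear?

10

Transformed code:
def op(vals, m, rows, step):
    print(17)
    if m <= m:
        return 25
    process(m)
    if step != 40:
        step = step * (20 % m)
    else:
        process(step)
    m = m + 19
    for records in vals:
        vals = vals * rows
        if m <= m:
            continue
    return vals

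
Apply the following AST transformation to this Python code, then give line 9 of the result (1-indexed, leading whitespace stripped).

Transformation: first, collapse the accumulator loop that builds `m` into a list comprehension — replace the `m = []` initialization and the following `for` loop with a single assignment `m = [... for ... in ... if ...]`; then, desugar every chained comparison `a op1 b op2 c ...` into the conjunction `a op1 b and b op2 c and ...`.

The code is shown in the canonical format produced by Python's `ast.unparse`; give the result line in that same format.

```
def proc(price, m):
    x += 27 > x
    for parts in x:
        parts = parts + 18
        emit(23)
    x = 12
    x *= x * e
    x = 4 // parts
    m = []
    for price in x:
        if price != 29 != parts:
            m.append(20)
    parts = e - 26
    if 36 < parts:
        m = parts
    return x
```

Transformed code:
def proc(price, m):
    x += 27 > x
    for parts in x:
        parts = parts + 18
        emit(23)
    x = 12
    x *= x * e
    x = 4 // parts
    m = [20 for price in x if price != 29 and 29 != parts]
    parts = e - 26
    if 36 < parts:
        m = parts
    return x

m = [20 for price in x if price != 29 and 29 != parts]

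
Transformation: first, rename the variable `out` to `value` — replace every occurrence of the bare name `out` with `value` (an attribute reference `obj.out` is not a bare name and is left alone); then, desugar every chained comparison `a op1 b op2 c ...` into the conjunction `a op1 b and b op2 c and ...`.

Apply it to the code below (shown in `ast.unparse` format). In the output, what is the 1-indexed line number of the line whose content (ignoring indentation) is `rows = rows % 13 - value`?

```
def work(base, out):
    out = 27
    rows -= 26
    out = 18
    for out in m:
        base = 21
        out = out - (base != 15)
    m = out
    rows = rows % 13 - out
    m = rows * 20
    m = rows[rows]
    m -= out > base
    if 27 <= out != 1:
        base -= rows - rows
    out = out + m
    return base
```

Transformed code:
def work(base, value):
    value = 27
    rows -= 26
    value = 18
    for value in m:
        base = 21
        value = value - (base != 15)
    m = value
    rows = rows % 13 - value
    m = rows * 20
    m = rows[rows]
    m -= value > base
    if 27 <= value and value != 1:
        base -= rows - rows
    value = value + m
    return base

9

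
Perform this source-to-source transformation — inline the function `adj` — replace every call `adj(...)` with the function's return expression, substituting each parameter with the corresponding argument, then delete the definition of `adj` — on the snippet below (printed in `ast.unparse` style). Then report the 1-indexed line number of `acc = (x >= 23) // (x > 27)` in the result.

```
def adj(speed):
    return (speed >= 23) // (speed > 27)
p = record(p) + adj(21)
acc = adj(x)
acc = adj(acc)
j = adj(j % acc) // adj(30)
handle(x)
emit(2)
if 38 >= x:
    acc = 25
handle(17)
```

2

Transformed code:
p = record(p) + (21 >= 23) // (21 > 27)
acc = (x >= 23) // (x > 27)
acc = (acc >= 23) // (acc > 27)
j = (j % acc >= 23) // (j % acc > 27) // ((30 >= 23) // (30 > 27))
handle(x)
emit(2)
if 38 >= x:
    acc = 25
handle(17)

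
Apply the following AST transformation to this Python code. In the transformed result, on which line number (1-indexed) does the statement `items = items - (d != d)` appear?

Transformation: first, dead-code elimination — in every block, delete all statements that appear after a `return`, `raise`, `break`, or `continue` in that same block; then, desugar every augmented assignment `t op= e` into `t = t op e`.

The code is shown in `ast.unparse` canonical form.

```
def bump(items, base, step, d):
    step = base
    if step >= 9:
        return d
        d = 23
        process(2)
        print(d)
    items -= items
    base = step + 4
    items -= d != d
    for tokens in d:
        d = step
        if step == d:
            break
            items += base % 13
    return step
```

7

Transformed code:
def bump(items, base, step, d):
    step = base
    if step >= 9:
        return d
    items = items - items
    base = step + 4
    items = items - (d != d)
    for tokens in d:
        d = step
        if step == d:
            break
    return step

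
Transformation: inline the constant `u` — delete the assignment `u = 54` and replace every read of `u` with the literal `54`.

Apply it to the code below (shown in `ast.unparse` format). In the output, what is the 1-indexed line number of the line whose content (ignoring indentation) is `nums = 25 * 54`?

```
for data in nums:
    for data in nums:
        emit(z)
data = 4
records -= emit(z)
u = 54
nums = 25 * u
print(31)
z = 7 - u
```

6

Transformed code:
for data in nums:
    for data in nums:
        emit(z)
data = 4
records -= emit(z)
nums = 25 * 54
print(31)
z = 7 - 54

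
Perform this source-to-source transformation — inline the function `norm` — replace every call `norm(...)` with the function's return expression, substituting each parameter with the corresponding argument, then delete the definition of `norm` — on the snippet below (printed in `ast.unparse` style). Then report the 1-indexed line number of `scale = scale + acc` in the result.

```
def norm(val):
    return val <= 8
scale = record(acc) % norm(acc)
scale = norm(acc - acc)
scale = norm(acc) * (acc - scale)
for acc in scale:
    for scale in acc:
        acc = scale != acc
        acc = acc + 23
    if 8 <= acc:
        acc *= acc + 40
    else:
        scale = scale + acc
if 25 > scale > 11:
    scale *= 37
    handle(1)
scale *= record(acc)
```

11

Transformed code:
scale = record(acc) % (acc <= 8)
scale = acc - acc <= 8
scale = (acc <= 8) * (acc - scale)
for acc in scale:
    for scale in acc:
        acc = scale != acc
        acc = acc + 23
    if 8 <= acc:
        acc *= acc + 40
    else:
        scale = scale + acc
if 25 > scale > 11:
    scale *= 37
    handle(1)
scale *= record(acc)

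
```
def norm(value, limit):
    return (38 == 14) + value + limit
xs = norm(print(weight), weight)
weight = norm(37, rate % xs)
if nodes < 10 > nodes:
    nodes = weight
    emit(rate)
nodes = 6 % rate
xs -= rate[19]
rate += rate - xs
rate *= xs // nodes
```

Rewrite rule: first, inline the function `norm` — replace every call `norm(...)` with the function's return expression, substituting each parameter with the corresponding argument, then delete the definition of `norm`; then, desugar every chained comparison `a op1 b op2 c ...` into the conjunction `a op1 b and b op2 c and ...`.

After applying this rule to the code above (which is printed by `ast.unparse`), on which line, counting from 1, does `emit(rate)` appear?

5

Transformed code:
xs = (38 == 14) + print(weight) + weight
weight = (38 == 14) + 37 + rate % xs
if nodes < 10 and 10 > nodes:
    nodes = weight
    emit(rate)
nodes = 6 % rate
xs -= rate[19]
rate += rate - xs
rate *= xs // nodes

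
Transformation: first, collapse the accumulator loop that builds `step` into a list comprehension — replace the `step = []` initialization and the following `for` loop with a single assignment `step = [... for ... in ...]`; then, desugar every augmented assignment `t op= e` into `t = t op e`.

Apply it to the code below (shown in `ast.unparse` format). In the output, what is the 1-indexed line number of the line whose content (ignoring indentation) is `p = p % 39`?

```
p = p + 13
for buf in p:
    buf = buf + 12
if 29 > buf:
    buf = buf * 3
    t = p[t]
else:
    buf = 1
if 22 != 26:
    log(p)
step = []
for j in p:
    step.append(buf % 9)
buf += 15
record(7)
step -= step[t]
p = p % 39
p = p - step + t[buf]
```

Transformed code:
p = p + 13
for buf in p:
    buf = buf + 12
if 29 > buf:
    buf = buf * 3
    t = p[t]
else:
    buf = 1
if 22 != 26:
    log(p)
step = [buf % 9 for j in p]
buf = buf + 15
record(7)
step = step - step[t]
p = p % 39
p = p - step + t[buf]

15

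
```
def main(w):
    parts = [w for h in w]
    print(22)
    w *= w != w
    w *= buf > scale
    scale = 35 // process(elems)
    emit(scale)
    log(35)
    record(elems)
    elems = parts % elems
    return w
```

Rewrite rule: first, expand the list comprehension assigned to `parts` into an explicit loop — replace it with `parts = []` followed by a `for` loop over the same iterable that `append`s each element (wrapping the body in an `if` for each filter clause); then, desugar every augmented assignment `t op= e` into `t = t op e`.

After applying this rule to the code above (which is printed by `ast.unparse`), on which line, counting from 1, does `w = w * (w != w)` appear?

Transformed code:
def main(w):
    parts = []
    for h in w:
        parts.append(w)
    print(22)
    w = w * (w != w)
    w = w * (buf > scale)
    scale = 35 // process(elems)
    emit(scale)
    log(35)
    record(elems)
    elems = parts % elems
    return w

6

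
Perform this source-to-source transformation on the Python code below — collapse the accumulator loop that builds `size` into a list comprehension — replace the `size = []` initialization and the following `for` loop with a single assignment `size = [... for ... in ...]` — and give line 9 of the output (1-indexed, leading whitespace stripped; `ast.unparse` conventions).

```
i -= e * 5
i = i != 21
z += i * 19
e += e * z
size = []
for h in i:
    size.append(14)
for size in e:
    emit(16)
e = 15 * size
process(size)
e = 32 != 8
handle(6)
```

Transformed code:
i -= e * 5
i = i != 21
z += i * 19
e += e * z
size = [14 for h in i]
for size in e:
    emit(16)
e = 15 * size
process(size)
e = 32 != 8
handle(6)

process(size)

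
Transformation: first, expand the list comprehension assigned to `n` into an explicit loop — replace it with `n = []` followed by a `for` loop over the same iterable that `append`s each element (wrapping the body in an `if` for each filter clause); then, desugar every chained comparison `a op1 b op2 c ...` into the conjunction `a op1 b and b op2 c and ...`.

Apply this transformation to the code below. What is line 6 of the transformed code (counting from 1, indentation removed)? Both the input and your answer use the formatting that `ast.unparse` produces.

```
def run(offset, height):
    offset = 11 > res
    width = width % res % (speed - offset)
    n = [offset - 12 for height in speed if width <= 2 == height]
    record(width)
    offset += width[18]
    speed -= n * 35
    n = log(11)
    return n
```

Transformed code:
def run(offset, height):
    offset = 11 > res
    width = width % res % (speed - offset)
    n = []
    for height in speed:
        if width <= 2 and 2 == height:
            n.append(offset - 12)
    record(width)
    offset += width[18]
    speed -= n * 35
    n = log(11)
    return n

if width <= 2 and 2 == height:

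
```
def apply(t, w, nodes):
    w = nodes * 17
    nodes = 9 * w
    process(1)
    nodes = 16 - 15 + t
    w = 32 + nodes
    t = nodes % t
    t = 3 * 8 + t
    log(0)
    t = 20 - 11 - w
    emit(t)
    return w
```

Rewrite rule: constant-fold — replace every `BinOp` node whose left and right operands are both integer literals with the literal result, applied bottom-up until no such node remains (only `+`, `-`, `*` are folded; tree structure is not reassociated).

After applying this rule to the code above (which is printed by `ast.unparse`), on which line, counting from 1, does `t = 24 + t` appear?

8

Transformed code:
def apply(t, w, nodes):
    w = nodes * 17
    nodes = 9 * w
    process(1)
    nodes = 1 + t
    w = 32 + nodes
    t = nodes % t
    t = 24 + t
    log(0)
    t = 9 - w
    emit(t)
    return w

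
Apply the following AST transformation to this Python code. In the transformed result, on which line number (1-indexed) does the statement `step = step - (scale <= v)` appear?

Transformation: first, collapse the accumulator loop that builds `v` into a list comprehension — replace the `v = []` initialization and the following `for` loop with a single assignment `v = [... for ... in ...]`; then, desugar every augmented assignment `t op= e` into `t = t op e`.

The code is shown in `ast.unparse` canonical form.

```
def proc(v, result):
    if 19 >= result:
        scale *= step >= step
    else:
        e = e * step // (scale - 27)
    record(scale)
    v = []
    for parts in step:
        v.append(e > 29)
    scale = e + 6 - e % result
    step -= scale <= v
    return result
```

Transformed code:
def proc(v, result):
    if 19 >= result:
        scale = scale * (step >= step)
    else:
        e = e * step // (scale - 27)
    record(scale)
    v = [e > 29 for parts in step]
    scale = e + 6 - e % result
    step = step - (scale <= v)
    return result

9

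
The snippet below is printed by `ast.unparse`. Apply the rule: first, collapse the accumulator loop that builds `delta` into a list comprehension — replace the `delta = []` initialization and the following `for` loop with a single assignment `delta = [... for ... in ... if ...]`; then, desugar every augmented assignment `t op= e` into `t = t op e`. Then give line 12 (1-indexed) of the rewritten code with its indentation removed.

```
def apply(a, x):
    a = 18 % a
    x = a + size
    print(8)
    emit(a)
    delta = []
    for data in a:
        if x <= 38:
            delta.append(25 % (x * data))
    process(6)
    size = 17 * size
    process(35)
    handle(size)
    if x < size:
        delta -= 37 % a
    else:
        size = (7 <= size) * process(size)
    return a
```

Transformed code:
def apply(a, x):
    a = 18 % a
    x = a + size
    print(8)
    emit(a)
    delta = [25 % (x * data) for data in a if x <= 38]
    process(6)
    size = 17 * size
    process(35)
    handle(size)
    if x < size:
        delta = delta - 37 % a
    else:
        size = (7 <= size) * process(size)
    return a

delta = delta - 37 % a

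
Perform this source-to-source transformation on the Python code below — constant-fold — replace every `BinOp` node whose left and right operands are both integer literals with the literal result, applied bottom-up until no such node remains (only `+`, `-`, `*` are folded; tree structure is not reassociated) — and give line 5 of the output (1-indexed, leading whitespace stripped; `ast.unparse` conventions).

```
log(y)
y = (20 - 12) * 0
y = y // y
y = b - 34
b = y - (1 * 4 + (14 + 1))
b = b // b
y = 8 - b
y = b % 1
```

b = y - 19

Transformed code:
log(y)
y = 0
y = y // y
y = b - 34
b = y - 19
b = b // b
y = 8 - b
y = b % 1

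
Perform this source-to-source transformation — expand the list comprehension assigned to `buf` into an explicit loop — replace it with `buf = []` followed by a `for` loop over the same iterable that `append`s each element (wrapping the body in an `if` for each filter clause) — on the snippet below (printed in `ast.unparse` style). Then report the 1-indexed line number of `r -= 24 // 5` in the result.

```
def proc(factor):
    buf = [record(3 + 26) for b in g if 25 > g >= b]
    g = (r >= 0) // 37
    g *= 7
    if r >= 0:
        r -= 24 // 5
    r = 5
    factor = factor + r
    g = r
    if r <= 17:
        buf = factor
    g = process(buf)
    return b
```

Transformed code:
def proc(factor):
    buf = []
    for b in g:
        if 25 > g >= b:
            buf.append(record(3 + 26))
    g = (r >= 0) // 37
    g *= 7
    if r >= 0:
        r -= 24 // 5
    r = 5
    factor = factor + r
    g = r
    if r <= 17:
        buf = factor
    g = process(buf)
    return b

9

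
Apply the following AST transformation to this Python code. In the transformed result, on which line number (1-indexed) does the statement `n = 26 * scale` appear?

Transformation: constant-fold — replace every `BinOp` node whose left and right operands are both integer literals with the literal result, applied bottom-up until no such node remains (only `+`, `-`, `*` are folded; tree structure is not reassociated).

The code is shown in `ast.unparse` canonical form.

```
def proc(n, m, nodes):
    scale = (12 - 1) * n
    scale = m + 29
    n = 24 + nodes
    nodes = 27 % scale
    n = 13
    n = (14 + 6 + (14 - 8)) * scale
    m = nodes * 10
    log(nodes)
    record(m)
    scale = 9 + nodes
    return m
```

7

Transformed code:
def proc(n, m, nodes):
    scale = 11 * n
    scale = m + 29
    n = 24 + nodes
    nodes = 27 % scale
    n = 13
    n = 26 * scale
    m = nodes * 10
    log(nodes)
    record(m)
    scale = 9 + nodes
    return m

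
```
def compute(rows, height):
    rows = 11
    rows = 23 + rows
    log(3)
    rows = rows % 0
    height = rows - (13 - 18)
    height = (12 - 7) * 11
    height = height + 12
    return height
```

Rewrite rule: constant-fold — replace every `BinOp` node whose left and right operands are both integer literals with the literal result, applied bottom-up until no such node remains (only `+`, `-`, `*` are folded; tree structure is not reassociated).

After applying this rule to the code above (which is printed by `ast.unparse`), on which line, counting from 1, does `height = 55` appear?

7

Transformed code:
def compute(rows, height):
    rows = 11
    rows = 23 + rows
    log(3)
    rows = rows % 0
    height = rows - -5
    height = 55
    height = height + 12
    return height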